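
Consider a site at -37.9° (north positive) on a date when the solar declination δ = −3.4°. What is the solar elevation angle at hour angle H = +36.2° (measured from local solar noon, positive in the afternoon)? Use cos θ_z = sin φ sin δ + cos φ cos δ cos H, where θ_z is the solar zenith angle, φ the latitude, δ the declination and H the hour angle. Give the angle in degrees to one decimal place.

42.2°

With φ = -37.9°, δ = -3.4°, H = 36.20°: sin φ sin δ = 0.0364, cos φ cos δ cos H = 0.6356, so cos θ_z = 0.6720.
θ_z = arccos(0.6720) = 47.78°, so the elevation is 90° − 47.78° = 42.22°.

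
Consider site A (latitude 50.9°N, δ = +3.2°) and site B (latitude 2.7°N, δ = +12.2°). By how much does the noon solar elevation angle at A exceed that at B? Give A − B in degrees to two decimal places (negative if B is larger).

A: 90° − |50.9 − (3.2)| = 42.30°.
B: 90° − |2.7 − (12.2)| = 80.50°.
A − B = 42.30 − 80.50 = -38.20°.

-38.20°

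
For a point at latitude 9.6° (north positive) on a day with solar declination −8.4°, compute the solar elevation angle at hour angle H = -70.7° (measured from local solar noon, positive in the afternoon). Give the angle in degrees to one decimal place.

17.3°

With φ = 9.6°, δ = -8.4°, H = -70.70°: sin φ sin δ = -0.0244, cos φ cos δ cos H = 0.3224, so cos θ_z = 0.2980.
θ_z = arccos(0.2980) = 72.66°, so the elevation is 90° − 72.66° = 17.34°.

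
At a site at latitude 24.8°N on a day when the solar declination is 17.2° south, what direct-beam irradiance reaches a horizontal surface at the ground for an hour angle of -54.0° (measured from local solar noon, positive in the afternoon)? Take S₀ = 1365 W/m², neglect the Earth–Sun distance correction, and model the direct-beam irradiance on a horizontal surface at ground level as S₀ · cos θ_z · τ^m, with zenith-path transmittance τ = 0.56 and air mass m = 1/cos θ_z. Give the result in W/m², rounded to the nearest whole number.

117 W/m²

cos θ_z = sin φ sin δ + cos φ cos δ cos H = (0.4195)(-0.2957) + (0.9078)(0.9553)(0.5878) = 0.3857.
Air mass m = 1/cos θ_z = 1/0.3857 = 2.593; τ^m = 0.56^2.593 = 0.2224.
Surface direct beam = 1365 × 0.3857 × 0.2224 = 117.09 W/m².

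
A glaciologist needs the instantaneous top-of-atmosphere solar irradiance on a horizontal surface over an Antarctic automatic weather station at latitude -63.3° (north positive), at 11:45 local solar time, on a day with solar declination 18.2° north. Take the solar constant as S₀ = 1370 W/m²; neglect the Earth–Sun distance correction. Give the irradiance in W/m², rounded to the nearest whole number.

Hour angle H = 15° × (11.75 − 12) = -3.75°.
cos θ_z = sin(-63.3°) sin(18.2°) + cos(-63.3°) cos(18.2°) cos(-3.75°) = -0.2790 + 0.4259 = 0.1469.
Top-of-atmosphere irradiance = S₀ cos θ_z = 1370 × 0.1469 = 201.25 W/m².

201 W/m²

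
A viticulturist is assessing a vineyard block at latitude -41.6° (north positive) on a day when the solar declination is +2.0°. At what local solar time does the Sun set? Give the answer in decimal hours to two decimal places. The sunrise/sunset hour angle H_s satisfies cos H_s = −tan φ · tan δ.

The sunset hour angle satisfies cos H_s = −tan φ tan δ = 0.0310, giving H_s = 88.22°.
Sunset is at 12 + H_s/15 = 12 + 5.881 = 17.881 h local solar time.

17.88 h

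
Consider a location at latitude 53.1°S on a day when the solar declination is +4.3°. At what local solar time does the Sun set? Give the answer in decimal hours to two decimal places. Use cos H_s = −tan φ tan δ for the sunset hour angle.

17.62 h

cos H_s = −tan(-53.1°) · tan(4.3°) = 0.1001, so H_s = arccos(0.1001) = 84.26°.
Sunset is at 12 + H_s/15 = 12 + 5.617 = 17.617 h local solar time.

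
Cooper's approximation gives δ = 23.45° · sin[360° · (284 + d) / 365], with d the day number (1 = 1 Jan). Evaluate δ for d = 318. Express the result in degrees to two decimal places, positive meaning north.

-18.91°

360 × (284 + 318) / 365 = 593.753°; sin(593.753°) = -0.8065.
δ = 23.45 × -0.8065 = -18.912° ≈ -18.91°.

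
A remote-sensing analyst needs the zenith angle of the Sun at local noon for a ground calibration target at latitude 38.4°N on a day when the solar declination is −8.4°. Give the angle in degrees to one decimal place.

At local solar noon the hour angle is zero, so the zenith angle is |φ − δ| = |38.4° − (-8.4°)| = 46.8°.

46.8°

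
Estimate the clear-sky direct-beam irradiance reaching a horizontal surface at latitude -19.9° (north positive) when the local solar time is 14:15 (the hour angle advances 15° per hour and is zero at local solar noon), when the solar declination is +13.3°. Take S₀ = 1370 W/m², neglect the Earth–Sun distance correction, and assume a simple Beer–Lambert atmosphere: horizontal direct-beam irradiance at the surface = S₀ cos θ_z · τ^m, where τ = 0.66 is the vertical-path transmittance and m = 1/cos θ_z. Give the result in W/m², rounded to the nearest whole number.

Hour angle H = 15° × (14.25 − 12) = 33.75°.
With φ = -19.9°, δ = 13.3°, H = 33.75°: sin φ sin δ = -0.0783, cos φ cos δ cos H = 0.7609, so cos θ_z = 0.6826.
Air mass m = 1/cos θ_z = 1/0.6826 = 1.465; τ^m = 0.66^1.465 = 0.5440.
Surface direct beam = 1370 × 0.6826 × 0.5440 = 508.73 W/m².

509 W/m²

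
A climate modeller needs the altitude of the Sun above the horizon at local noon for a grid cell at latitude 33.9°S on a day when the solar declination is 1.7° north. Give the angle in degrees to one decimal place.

54.4°

At local solar noon the hour angle is zero, so the elevation is 90° − |φ − δ| = 90° − |-33.9° − (1.7°)| = 90° − 35.6° = 54.4°.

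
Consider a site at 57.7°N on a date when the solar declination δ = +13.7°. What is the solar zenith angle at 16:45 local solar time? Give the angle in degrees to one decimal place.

68.5°

Hour angle H = 15° × (16.75 − 12) = 71.25°.
With φ = 57.7°, δ = 13.7°, H = 71.25°: sin φ sin δ = 0.2002, cos φ cos δ cos H = 0.1669, so cos θ_z = 0.3671.
θ_z = arccos(0.3671) = 68.46°.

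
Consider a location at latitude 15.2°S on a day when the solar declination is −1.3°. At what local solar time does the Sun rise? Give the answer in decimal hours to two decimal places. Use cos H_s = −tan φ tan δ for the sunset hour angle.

5.98 h

−tan φ tan δ = −(-0.2717)(-0.0227) = -0.0062; H_s = arccos(-0.0062) = 90.36°.
Sunrise is at 12 − H_s/15 = 12 − 6.024 = 5.976 h local solar time.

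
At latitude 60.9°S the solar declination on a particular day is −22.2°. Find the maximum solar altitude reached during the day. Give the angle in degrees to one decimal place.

At local solar noon the hour angle is zero, so the elevation is 90° − |φ − δ| = 90° − |-60.9° − (-22.2°)| = 90° − 38.7° = 51.3°.

51.3°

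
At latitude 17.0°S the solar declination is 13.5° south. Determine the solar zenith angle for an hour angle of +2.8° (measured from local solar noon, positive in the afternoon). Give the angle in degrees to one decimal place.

4.4°

cos θ_z = sin φ sin δ + cos φ cos δ cos H = (-0.2924)(-0.2334) + (0.9563)(0.9724)(0.9988) = 0.9970.
θ_z = arccos(0.9970) = 4.44°.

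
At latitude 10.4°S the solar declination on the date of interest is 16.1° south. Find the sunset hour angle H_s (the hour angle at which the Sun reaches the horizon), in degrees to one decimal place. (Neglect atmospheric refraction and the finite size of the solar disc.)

−tan φ tan δ = −(-0.1835)(-0.2886) = -0.0530; H_s = arccos(-0.0530) = 93.04°.

93.0°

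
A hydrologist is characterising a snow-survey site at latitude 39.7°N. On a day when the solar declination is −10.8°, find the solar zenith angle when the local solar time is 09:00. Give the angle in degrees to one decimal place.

Hour angle H = 15° × (9 − 12) = -45.00°.
cos θ_z = sin φ sin δ + cos φ cos δ cos H = (0.6388)(-0.1874) + (0.7694)(0.9823)(0.7071) = 0.4147.
θ_z = arccos(0.4147) = 65.50°.

65.5°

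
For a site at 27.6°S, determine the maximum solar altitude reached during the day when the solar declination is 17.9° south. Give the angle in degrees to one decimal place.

80.3°

At local solar noon the hour angle is zero, so the elevation is 90° − |φ − δ| = 90° − |-27.6° − (-17.9°)| = 90° − 9.7° = 80.3°.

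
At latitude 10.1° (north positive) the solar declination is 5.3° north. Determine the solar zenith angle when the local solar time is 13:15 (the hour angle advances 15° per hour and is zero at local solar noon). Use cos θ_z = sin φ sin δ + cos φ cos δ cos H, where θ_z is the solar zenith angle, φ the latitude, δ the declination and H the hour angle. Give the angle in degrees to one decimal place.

19.2°

Hour angle H = 15° × (13.25 − 12) = 18.75°.
cos θ_z = sin φ sin δ + cos φ cos δ cos H = (0.1754)(0.0924) + (0.9845)(0.9957)(0.9469) = 0.9444.
θ_z = arccos(0.9444) = 19.20°.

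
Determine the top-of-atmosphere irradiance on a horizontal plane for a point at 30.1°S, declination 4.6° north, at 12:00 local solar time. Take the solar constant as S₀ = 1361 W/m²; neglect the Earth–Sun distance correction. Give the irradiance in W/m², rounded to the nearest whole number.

1119 W/m²

Hour angle H = 15° × (12 − 12) = 0.00°.
cos θ_z = sin φ sin δ + cos φ cos δ cos H = (-0.5015)(0.0802) + (0.8652)(0.9968)(1.0000) = 0.8222.
Top-of-atmosphere irradiance = S₀ cos θ_z = 1361 × 0.8222 = 1119.01 W/m².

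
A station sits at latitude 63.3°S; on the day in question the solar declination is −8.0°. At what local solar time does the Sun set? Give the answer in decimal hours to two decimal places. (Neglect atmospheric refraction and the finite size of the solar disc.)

−tan φ tan δ = −(-1.9883)(-0.1405) = -0.2794; H_s = arccos(-0.2794) = 106.22°.
Sunset is at 12 + H_s/15 = 12 + 7.081 = 19.081 h local solar time.

19.08 h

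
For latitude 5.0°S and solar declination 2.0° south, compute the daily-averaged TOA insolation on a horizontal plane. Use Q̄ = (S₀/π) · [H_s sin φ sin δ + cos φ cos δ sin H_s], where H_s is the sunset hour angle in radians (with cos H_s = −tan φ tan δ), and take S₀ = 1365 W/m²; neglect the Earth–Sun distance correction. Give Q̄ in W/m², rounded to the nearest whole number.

−tan φ tan δ = −(-0.0875)(-0.0349) = -0.0031; H_s = arccos(-0.0031) = 90.18°. In radians, H_s = 1.5739.
H_s sin φ sin δ = 1.5739 × -0.0872 × -0.0349 = 0.0048.
cos φ cos δ sin H_s = 0.9962 × 0.9994 × 1.0000 = 0.9956.
Q̄ = (1365/π) × (0.0048 + 0.9956) = 434.49 × 1.0004 = 434.66 W/m².

435 W/m²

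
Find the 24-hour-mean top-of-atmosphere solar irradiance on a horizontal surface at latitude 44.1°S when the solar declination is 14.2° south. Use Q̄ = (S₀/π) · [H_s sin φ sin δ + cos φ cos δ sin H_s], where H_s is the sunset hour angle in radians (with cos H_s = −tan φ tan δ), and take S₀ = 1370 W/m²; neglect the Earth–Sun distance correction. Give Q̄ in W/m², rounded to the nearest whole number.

The sunset hour angle satisfies cos H_s = −tan φ tan δ = -0.2452, giving H_s = 104.19°. In radians, H_s = 1.8185.
H_s sin φ sin δ = 1.8185 × -0.6959 × -0.2453 = 0.3104.
cos φ cos δ sin H_s = 0.7181 × 0.9694 × 0.9695 = 0.6749.
Q̄ = (1370/π) × (0.3104 + 0.6749) = 436.08 × 0.9853 = 429.67 W/m².

430 W/m²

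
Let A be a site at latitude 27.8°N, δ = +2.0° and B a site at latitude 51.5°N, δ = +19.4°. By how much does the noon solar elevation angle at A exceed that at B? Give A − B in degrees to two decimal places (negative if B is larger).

+6.30°

A: 90° − |27.8 − (2.0)| = 64.20°.
B: 90° − |51.5 − (19.4)| = 57.90°.
A − B = 64.20 − 57.90 = 6.30°.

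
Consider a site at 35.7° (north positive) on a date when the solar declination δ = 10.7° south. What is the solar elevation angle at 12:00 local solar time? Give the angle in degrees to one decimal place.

Hour angle H = 15° × (12 − 12) = 0.00°.
With φ = 35.7°, δ = -10.7°, H = 0.00°: sin φ sin δ = -0.1083, cos φ cos δ cos H = 0.7980, so cos θ_z = 0.6897.
θ_z = arccos(0.6897) = 46.39°, so the elevation is 90° − 46.39° = 43.61°.

43.6°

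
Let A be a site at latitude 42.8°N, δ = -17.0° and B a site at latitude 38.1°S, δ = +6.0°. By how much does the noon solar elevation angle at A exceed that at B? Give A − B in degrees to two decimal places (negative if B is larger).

A: 90° − |42.8 − (-17.0)| = 30.20°.
B: 90° − |-38.1 − (6.0)| = 45.90°.
A − B = 30.20 − 45.90 = -15.70°.

-15.70°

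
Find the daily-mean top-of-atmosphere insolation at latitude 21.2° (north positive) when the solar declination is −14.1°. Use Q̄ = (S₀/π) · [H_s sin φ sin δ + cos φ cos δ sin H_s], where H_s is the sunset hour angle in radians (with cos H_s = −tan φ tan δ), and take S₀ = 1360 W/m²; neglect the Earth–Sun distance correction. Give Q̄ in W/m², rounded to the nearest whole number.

333 W/m²

−tan φ tan δ = −(0.3879)(-0.2512) = 0.0974; H_s = arccos(0.0974) = 84.41°. In radians, H_s = 1.4732.
H_s sin φ sin δ = 1.4732 × 0.3616 × -0.2436 = -0.1298.
cos φ cos δ sin H_s = 0.9323 × 0.9699 × 0.9952 = 0.8999.
Q̄ = (1360/π) × (-0.1298 + 0.8999) = 432.90 × 0.7701 = 333.38 W/m².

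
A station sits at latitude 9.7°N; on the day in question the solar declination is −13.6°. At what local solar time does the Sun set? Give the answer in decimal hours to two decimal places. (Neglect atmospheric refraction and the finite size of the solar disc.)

17.84 h

The sunset hour angle satisfies cos H_s = −tan φ tan δ = 0.0414, giving H_s = 87.63°.
Sunset is at 12 + H_s/15 = 12 + 5.842 = 17.842 h local solar time.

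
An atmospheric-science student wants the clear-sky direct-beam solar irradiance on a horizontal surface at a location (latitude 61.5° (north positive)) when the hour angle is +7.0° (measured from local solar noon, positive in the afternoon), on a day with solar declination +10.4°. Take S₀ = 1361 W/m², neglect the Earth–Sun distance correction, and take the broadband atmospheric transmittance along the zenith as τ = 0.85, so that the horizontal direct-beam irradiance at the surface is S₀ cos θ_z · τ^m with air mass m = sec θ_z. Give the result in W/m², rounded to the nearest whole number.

cos θ_z = sin φ sin δ + cos φ cos δ cos H = (0.8788)(0.1805) + (0.4772)(0.9836)(0.9925) = 0.6245.
Air mass m = 1/cos θ_z = 1/0.6245 = 1.601; τ^m = 0.85^1.601 = 0.7709.
Surface direct beam = 1361 × 0.6245 × 0.7709 = 655.22 W/m².

655 W/m²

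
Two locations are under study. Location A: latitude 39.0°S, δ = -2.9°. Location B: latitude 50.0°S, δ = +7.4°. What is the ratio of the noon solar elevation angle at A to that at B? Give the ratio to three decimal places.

A: 90° − |-39.0 − (-2.9)| = 53.90°.
B: 90° − |-50.0 − (7.4)| = 32.60°.
Ratio A/B = 53.9000 / 32.6000 = 1.6534.

1.653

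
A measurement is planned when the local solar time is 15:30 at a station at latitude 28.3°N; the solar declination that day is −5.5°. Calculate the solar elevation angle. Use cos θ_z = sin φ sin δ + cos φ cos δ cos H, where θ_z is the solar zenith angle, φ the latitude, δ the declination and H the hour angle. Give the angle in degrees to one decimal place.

29.2°

Hour angle H = 15° × (15.5 − 12) = 52.50°.
cos θ_z = sin φ sin δ + cos φ cos δ cos H = (0.4741)(-0.0958) + (0.8805)(0.9954)(0.6088) = 0.4882.
θ_z = arccos(0.4882) = 60.78°, so the elevation is 90° − 60.78° = 29.22°.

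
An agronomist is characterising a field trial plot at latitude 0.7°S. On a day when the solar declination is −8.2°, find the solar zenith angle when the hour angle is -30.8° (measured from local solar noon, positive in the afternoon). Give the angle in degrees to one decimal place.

With φ = -0.7°, δ = -8.2°, H = -30.80°: sin φ sin δ = 0.0017, cos φ cos δ cos H = 0.8501, so cos θ_z = 0.8518.
θ_z = arccos(0.8518) = 31.59°.

31.6°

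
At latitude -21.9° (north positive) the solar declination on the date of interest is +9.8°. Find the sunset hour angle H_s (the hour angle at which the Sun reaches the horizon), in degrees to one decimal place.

86.0°

cos H_s = −tan(-21.9°) · tan(9.8°) = 0.0694, so H_s = arccos(0.0694) = 86.02°.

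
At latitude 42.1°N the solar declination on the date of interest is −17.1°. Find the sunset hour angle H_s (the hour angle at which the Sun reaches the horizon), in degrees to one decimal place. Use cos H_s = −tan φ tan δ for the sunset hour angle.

73.9°

−tan φ tan δ = −(0.9036)(-0.3076) = 0.2779; H_s = arccos(0.2779) = 73.87°.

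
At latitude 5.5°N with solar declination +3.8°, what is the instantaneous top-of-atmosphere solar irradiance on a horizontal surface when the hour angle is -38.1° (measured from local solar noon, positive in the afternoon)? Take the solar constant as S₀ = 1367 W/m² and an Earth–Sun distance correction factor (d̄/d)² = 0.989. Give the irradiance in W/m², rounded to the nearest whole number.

1065 W/m²

cos θ_z = sin φ sin δ + cos φ cos δ cos H = (0.0958)(0.0663) + (0.9954)(0.9978)(0.7869) = 0.7879.
Top-of-atmosphere irradiance = S₀ (d̄/d)² cos θ_z = 1367 × 0.989 × 0.7879 = 1065.21 W/m².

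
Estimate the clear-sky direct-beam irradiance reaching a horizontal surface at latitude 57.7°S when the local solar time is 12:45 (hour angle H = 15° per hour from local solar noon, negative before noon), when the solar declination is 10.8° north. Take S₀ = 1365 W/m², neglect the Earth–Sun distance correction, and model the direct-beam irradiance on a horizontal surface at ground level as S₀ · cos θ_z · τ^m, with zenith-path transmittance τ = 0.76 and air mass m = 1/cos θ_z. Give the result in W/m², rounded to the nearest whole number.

Hour angle H = 15° × (12.75 − 12) = 11.25°.
cos θ_z = sin φ sin δ + cos φ cos δ cos H = (-0.8453)(0.1874) + (0.5344)(0.9823)(0.9808) = 0.3565.
Air mass m = 1/cos θ_z = 1/0.3565 = 2.805; τ^m = 0.76^2.805 = 0.4631.
Surface direct beam = 1365 × 0.3565 × 0.4631 = 225.35 W/m².

225 W/m²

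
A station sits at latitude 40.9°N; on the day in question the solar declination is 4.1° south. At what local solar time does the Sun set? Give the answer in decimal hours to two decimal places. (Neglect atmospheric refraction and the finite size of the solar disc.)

17.76 h

cos H_s = −tan(40.9°) · tan(-4.1°) = 0.0621, so H_s = arccos(0.0621) = 86.44°.
Sunset is at 12 + H_s/15 = 12 + 5.763 = 17.763 h local solar time.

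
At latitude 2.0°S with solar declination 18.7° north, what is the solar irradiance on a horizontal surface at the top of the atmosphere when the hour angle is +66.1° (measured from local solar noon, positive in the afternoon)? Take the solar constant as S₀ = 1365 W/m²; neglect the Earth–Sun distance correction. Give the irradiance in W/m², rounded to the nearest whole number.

508 W/m²

cos θ_z = sin(-2.0°) sin(18.7°) + cos(-2.0°) cos(18.7°) cos(66.10°) = -0.0112 + 0.3835 = 0.3723.
Top-of-atmosphere irradiance = S₀ cos θ_z = 1365 × 0.3723 = 508.19 W/m².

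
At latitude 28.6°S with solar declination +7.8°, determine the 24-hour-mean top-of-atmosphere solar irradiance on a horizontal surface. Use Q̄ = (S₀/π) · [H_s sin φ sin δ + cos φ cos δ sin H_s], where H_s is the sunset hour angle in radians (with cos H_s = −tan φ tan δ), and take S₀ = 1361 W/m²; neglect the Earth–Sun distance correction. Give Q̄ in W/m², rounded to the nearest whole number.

334 W/m²

−tan φ tan δ = −(-0.5452)(0.1370) = 0.0747; H_s = arccos(0.0747) = 85.72°. In radians, H_s = 1.4961.
H_s sin φ sin δ = 1.4961 × -0.4787 × 0.1357 = -0.0972.
cos φ cos δ sin H_s = 0.8780 × 0.9907 × 0.9972 = 0.8674.
Q̄ = (1361/π) × (-0.0972 + 0.8674) = 433.22 × 0.7702 = 333.67 W/m².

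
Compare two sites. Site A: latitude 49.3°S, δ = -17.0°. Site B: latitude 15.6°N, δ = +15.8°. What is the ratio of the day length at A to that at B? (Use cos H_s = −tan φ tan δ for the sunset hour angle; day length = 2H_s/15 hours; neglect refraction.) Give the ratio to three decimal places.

1.172

A: H_s = arccos(−tan -49.3° · tan -17.0°) = 110.82°, so 2H_s/15 = 14.7760 h.
B: H_s = arccos(−tan 15.6° · tan 15.8°) = 94.53°, so 2H_s/15 = 12.6040 h.
Ratio A/B = 14.7760 / 12.6040 = 1.1723.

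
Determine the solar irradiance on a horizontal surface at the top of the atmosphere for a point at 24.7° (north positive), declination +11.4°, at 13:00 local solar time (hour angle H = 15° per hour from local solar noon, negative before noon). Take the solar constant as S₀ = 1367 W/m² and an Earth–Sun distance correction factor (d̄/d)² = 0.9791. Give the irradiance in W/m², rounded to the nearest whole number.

Hour angle H = 15° × (13 − 12) = 15.00°.
cos θ_z = sin(24.7°) sin(11.4°) + cos(24.7°) cos(11.4°) cos(15.00°) = 0.0826 + 0.8602 = 0.9428.
Top-of-atmosphere irradiance = S₀ (d̄/d)² cos θ_z = 1367 × 0.9791 × 0.9428 = 1261.87 W/m².

1262 W/m²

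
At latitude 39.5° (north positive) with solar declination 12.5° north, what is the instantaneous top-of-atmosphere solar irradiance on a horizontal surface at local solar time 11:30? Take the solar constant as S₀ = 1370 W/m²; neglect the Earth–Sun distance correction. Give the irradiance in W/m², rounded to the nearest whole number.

Hour angle H = 15° × (11.5 − 12) = -7.50°.
With φ = 39.5°, δ = 12.5°, H = -7.50°: sin φ sin δ = 0.1377, cos φ cos δ cos H = 0.7469, so cos θ_z = 0.8846.
Top-of-atmosphere irradiance = S₀ cos θ_z = 1370 × 0.8846 = 1211.90 W/m².

1212 W/m²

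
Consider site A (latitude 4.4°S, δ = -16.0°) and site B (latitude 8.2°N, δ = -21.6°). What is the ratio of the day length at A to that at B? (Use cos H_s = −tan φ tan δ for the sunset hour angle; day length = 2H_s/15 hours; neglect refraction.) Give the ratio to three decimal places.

1.052

A: H_s = arccos(−tan -4.4° · tan -16.0°) = 91.26°, so 2H_s/15 = 12.1680 h.
B: H_s = arccos(−tan 8.2° · tan -21.6°) = 86.73°, so 2H_s/15 = 11.5640 h.
Ratio A/B = 12.1680 / 11.5640 = 1.0522.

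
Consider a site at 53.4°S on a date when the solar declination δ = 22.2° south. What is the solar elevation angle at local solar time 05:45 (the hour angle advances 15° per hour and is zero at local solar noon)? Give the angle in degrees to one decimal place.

15.5°

Hour angle H = 15° × (5.75 − 12) = -93.75°.
cos θ_z = sin(-53.4°) sin(-22.2°) + cos(-53.4°) cos(-22.2°) cos(-93.75°) = 0.3033 + -0.0361 = 0.2672.
θ_z = arccos(0.2672) = 74.50°, so the elevation is 90° − 74.50° = 15.50°.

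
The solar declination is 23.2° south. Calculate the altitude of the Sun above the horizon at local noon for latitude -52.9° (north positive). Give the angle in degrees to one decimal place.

At local solar noon the hour angle is zero, so the elevation is 90° − |φ − δ| = 90° − |-52.9° − (-23.2°)| = 90° − 29.7° = 60.3°.

60.3°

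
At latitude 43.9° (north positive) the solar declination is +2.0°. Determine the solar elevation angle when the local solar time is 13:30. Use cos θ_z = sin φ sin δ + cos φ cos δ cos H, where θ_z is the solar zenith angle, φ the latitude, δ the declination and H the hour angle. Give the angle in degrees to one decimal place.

43.6°

Hour angle H = 15° × (13.5 − 12) = 22.50°.
cos θ_z = sin(43.9°) sin(2.0°) + cos(43.9°) cos(2.0°) cos(22.50°) = 0.0242 + 0.6653 = 0.6895.
θ_z = arccos(0.6895) = 46.41°, so the elevation is 90° − 46.41° = 43.59°.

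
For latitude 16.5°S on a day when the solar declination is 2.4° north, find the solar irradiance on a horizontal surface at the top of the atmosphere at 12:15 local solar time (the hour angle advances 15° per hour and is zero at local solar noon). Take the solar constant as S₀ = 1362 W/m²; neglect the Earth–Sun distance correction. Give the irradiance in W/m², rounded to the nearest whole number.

1286 W/m²

Hour angle H = 15° × (12.25 − 12) = 3.75°.
cos θ_z = sin(-16.5°) sin(2.4°) + cos(-16.5°) cos(2.4°) cos(3.75°) = -0.0119 + 0.9559 = 0.9440.
Top-of-atmosphere irradiance = S₀ cos θ_z = 1362 × 0.9440 = 1285.73 W/m².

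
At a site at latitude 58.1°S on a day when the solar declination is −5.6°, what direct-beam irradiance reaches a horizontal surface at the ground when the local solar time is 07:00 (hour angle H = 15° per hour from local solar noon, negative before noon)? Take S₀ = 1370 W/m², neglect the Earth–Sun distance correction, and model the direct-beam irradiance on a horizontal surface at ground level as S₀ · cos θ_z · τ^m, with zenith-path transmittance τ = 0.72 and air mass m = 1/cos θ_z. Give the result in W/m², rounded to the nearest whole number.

67 W/m²

Hour angle H = 15° × (7 − 12) = -75.00°.
cos θ_z = sin(-58.1°) sin(-5.6°) + cos(-58.1°) cos(-5.6°) cos(-75.00°) = 0.0828 + 0.1361 = 0.2189.
Air mass m = 1/cos θ_z = 1/0.2189 = 4.568; τ^m = 0.72^4.568 = 0.2230.
Surface direct beam = 1370 × 0.2189 × 0.2230 = 66.88 W/m².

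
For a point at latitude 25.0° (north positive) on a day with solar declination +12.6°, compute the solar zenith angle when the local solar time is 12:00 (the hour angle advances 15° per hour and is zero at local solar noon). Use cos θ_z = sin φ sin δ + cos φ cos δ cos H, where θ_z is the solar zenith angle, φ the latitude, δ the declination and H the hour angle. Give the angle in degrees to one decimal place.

Hour angle H = 15° × (12 − 12) = 0.00°.
cos θ_z = sin φ sin δ + cos φ cos δ cos H = (0.4226)(0.2181) + (0.9063)(0.9759)(1.0000) = 0.9766.
θ_z = arccos(0.9766) = 12.42°.

12.4°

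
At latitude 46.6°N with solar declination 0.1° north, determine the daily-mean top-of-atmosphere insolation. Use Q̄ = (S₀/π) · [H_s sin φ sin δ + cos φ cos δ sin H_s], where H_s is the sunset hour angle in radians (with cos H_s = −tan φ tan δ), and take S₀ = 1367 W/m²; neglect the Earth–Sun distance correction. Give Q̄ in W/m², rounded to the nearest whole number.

300 W/m²

cos H_s = −tan(46.6°) · tan(0.1°) = -0.0018, so H_s = arccos(-0.0018) = 90.10°. In radians, H_s = 1.5725.
H_s sin φ sin δ = 1.5725 × 0.7266 × 0.0017 = 0.0019.
cos φ cos δ sin H_s = 0.6871 × 1.0000 × 1.0000 = 0.6871.
Q̄ = (1367/π) × (0.0019 + 0.6871) = 435.13 × 0.6890 = 299.80 W/m².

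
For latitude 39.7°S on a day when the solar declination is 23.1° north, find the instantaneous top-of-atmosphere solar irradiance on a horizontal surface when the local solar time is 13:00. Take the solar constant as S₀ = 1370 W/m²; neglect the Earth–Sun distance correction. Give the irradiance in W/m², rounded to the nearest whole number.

Hour angle H = 15° × (13 − 12) = 15.00°.
cos θ_z = sin φ sin δ + cos φ cos δ cos H = (-0.6388)(0.3923) + (0.7694)(0.9198)(0.9659) = 0.4330.
Top-of-atmosphere irradiance = S₀ cos θ_z = 1370 × 0.4330 = 593.21 W/m².

593 W/m²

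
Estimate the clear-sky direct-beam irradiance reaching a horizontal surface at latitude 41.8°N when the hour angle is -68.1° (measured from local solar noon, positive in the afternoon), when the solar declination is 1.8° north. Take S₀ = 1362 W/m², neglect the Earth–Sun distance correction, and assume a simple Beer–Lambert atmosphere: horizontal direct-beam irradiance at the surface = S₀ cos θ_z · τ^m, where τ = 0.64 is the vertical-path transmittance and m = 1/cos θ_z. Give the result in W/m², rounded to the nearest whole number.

91 W/m²

With φ = 41.8°, δ = 1.8°, H = -68.10°: sin φ sin δ = 0.0209, cos φ cos δ cos H = 0.2779, so cos θ_z = 0.2988.
Air mass m = 1/cos θ_z = 1/0.2988 = 3.347; τ^m = 0.64^3.347 = 0.2245.
Surface direct beam = 1362 × 0.2988 × 0.2245 = 91.36 W/m².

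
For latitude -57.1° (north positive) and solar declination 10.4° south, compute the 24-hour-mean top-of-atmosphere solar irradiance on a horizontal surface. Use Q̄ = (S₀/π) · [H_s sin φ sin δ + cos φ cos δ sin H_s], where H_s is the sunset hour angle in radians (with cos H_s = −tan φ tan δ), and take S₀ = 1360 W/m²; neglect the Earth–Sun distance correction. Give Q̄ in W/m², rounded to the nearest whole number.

The sunset hour angle satisfies cos H_s = −tan φ tan δ = -0.2837, giving H_s = 106.48°. In radians, H_s = 1.8584.
H_s sin φ sin δ = 1.8584 × -0.8396 × -0.1805 = 0.2816.
cos φ cos δ sin H_s = 0.5432 × 0.9836 × 0.9589 = 0.5123.
Q̄ = (1360/π) × (0.2816 + 0.5123) = 432.90 × 0.7939 = 343.68 W/m².

344 W/m²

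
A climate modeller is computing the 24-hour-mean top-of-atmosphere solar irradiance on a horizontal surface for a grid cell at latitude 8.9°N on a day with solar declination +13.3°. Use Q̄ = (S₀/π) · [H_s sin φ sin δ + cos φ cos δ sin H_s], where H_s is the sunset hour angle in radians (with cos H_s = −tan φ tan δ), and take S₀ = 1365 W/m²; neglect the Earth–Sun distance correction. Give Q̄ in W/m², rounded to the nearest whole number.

442 W/m²

−tan φ tan δ = −(0.1566)(0.2364) = -0.0370; H_s = arccos(-0.0370) = 92.12°. In radians, H_s = 1.6078.
H_s sin φ sin δ = 1.6078 × 0.1547 × 0.2300 = 0.0572.
cos φ cos δ sin H_s = 0.9880 × 0.9732 × 0.9993 = 0.9608.
Q̄ = (1365/π) × (0.0572 + 0.9608) = 434.49 × 1.0180 = 442.31 W/m².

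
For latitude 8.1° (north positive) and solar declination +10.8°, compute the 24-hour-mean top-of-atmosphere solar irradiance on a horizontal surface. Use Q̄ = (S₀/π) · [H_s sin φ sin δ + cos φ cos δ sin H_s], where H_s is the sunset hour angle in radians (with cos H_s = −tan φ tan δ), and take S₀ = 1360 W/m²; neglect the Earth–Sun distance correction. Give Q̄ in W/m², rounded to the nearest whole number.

cos H_s = −tan(8.1°) · tan(10.8°) = -0.0271, so H_s = arccos(-0.0271) = 91.55°. In radians, H_s = 1.5978.
H_s sin φ sin δ = 1.5978 × 0.1409 × 0.1874 = 0.0422.
cos φ cos δ sin H_s = 0.9900 × 0.9823 × 0.9996 = 0.9721.
Q̄ = (1360/π) × (0.0422 + 0.9721) = 432.90 × 1.0143 = 439.09 W/m².

439 W/m²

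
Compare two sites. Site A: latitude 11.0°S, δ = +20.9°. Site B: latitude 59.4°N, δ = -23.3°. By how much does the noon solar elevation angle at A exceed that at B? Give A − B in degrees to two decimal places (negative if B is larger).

A: 90° − |-11.0 − (20.9)| = 58.10°.
B: 90° − |59.4 − (-23.3)| = 7.30°.
A − B = 58.10 − 7.30 = 50.80°.

+50.80°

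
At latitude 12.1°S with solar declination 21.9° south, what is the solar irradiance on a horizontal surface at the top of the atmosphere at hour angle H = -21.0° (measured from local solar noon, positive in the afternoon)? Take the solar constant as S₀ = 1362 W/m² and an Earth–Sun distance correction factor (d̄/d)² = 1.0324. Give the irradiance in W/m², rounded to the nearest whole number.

1301 W/m²

cos θ_z = sin φ sin δ + cos φ cos δ cos H = (-0.2096)(-0.3730) + (0.9778)(0.9278)(0.9336) = 0.9251.
Top-of-atmosphere irradiance = S₀ (d̄/d)² cos θ_z = 1362 × 1.0324 × 0.9251 = 1300.81 W/m².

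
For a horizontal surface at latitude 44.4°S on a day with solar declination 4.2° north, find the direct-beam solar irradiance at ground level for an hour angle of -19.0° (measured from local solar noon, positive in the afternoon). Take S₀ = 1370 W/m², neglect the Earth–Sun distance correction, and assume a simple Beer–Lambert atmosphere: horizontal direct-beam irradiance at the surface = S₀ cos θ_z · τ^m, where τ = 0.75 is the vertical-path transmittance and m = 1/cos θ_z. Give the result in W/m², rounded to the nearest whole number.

537 W/m²

cos θ_z = sin(-44.4°) sin(4.2°) + cos(-44.4°) cos(4.2°) cos(-19.00°) = -0.0512 + 0.6737 = 0.6225.
Air mass m = 1/cos θ_z = 1/0.6225 = 1.606; τ^m = 0.75^1.606 = 0.6300.
Surface direct beam = 1370 × 0.6225 × 0.6300 = 537.28 W/m².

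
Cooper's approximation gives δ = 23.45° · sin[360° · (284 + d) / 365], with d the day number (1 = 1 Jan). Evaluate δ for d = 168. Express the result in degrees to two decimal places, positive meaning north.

+23.39°

360 × (284 + 168) / 365 = 445.808°; sin(445.808°) = 0.9973.
δ = 23.45 × 0.9973 = 23.387° ≈ +23.39°.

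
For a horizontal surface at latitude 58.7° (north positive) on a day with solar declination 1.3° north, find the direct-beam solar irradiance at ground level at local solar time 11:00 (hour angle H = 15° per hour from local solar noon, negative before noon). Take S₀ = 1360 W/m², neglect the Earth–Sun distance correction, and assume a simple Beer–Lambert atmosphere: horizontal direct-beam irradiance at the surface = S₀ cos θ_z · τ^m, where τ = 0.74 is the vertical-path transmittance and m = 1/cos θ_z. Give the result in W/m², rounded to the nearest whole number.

Hour angle H = 15° × (11 − 12) = -15.00°.
With φ = 58.7°, δ = 1.3°, H = -15.00°: sin φ sin δ = 0.0194, cos φ cos δ cos H = 0.5017, so cos θ_z = 0.5211.
Air mass m = 1/cos θ_z = 1/0.5211 = 1.919; τ^m = 0.74^1.919 = 0.5611.
Surface direct beam = 1360 × 0.5211 × 0.5611 = 397.65 W/m².

398 W/m²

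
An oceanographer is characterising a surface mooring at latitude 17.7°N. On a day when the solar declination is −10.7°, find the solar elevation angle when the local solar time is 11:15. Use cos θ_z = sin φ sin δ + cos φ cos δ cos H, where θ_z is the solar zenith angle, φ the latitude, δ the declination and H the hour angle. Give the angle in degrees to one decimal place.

Hour angle H = 15° × (11.25 − 12) = -11.25°.
cos θ_z = sin φ sin δ + cos φ cos δ cos H = (0.3040)(-0.1857) + (0.9527)(0.9826)(0.9808) = 0.8617.
θ_z = arccos(0.8617) = 30.49°, so the elevation is 90° − 30.49° = 59.51°.

59.5°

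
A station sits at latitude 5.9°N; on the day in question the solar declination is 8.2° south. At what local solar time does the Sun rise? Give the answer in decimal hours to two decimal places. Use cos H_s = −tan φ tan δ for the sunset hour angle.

6.06 h

cos H_s = −tan(5.9°) · tan(-8.2°) = 0.0149, so H_s = arccos(0.0149) = 89.15°.
Sunrise is at 12 − H_s/15 = 12 − 5.943 = 6.057 h local solar time.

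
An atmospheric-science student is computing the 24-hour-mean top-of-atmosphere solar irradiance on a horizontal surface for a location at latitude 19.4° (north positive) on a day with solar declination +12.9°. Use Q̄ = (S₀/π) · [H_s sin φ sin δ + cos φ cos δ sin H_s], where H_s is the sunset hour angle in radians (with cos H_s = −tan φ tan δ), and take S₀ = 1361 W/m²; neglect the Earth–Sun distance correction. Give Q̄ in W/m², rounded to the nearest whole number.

450 W/m²

cos H_s = −tan(19.4°) · tan(12.9°) = -0.0807, so H_s = arccos(-0.0807) = 94.63°. In radians, H_s = 1.6516.
H_s sin φ sin δ = 1.6516 × 0.3322 × 0.2233 = 0.1225.
cos φ cos δ sin H_s = 0.9432 × 0.9748 × 0.9967 = 0.9164.
Q̄ = (1361/π) × (0.1225 + 0.9164) = 433.22 × 1.0389 = 450.07 W/m².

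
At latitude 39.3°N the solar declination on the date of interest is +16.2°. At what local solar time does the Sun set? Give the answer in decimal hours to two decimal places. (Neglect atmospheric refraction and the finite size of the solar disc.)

18.92 h

cos H_s = −tan(39.3°) · tan(16.2°) = -0.2378, so H_s = arccos(-0.2378) = 103.76°.
Sunset is at 12 + H_s/15 = 12 + 6.917 = 18.917 h local solar time.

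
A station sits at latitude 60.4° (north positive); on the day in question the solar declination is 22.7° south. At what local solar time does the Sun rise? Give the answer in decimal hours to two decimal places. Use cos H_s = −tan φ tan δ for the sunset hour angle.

9.16 h

The sunset hour angle satisfies cos H_s = −tan φ tan δ = 0.7364, giving H_s = 42.57°.
Sunrise is at 12 − H_s/15 = 12 − 2.838 = 9.162 h local solar time.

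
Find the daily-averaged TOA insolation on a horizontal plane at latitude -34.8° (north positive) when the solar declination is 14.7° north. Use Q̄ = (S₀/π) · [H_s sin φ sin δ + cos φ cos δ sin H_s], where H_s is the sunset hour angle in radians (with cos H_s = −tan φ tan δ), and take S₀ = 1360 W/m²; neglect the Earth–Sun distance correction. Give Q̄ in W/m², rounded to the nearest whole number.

−tan φ tan δ = −(-0.6950)(0.2623) = 0.1823; H_s = arccos(0.1823) = 79.50°. In radians, H_s = 1.3875.
H_s sin φ sin δ = 1.3875 × -0.5707 × 0.2538 = -0.2010.
cos φ cos δ sin H_s = 0.8211 × 0.9673 × 0.9832 = 0.7809.
Q̄ = (1360/π) × (-0.2010 + 0.7809) = 432.90 × 0.5799 = 251.04 W/m².

251 W/m²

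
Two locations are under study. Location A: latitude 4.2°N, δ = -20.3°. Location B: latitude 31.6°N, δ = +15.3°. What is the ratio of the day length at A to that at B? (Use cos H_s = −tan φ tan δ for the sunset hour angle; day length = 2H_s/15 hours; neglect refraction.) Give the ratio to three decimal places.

0.887

A: H_s = arccos(−tan 4.2° · tan -20.3°) = 88.44°, so 2H_s/15 = 11.7920 h.
B: H_s = arccos(−tan 31.6° · tan 15.3°) = 99.69°, so 2H_s/15 = 13.2920 h.
Ratio A/B = 11.7920 / 13.2920 = 0.8872.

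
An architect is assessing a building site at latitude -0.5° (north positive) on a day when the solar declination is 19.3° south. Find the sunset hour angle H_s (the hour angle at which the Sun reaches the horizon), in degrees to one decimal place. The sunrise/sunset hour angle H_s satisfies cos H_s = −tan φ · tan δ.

90.2°

The sunset hour angle satisfies cos H_s = −tan φ tan δ = -0.0031, giving H_s = 90.18°.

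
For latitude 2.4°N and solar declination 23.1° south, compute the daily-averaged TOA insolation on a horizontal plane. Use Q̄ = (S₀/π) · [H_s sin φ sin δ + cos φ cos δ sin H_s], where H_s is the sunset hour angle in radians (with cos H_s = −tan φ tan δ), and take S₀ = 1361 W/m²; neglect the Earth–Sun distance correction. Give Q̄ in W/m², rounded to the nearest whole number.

cos H_s = −tan(2.4°) · tan(-23.1°) = 0.0179, so H_s = arccos(0.0179) = 88.97°. In radians, H_s = 1.5528.
H_s sin φ sin δ = 1.5528 × 0.0419 × -0.3923 = -0.0255.
cos φ cos δ sin H_s = 0.9991 × 0.9198 × 0.9998 = 0.9188.
Q̄ = (1361/π) × (-0.0255 + 0.9188) = 433.22 × 0.8933 = 387.00 W/m².

387 W/m²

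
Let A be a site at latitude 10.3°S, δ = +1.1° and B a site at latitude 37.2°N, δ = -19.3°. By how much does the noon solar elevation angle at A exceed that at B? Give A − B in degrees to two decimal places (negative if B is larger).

+45.10°

A: 90° − |-10.3 − (1.1)| = 78.60°.
B: 90° − |37.2 − (-19.3)| = 33.50°.
A − B = 78.60 − 33.50 = 45.10°.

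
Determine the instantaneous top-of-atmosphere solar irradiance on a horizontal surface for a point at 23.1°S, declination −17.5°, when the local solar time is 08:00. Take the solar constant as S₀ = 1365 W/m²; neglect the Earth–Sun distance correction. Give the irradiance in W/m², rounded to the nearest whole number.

Hour angle H = 15° × (8 − 12) = -60.00°.
cos θ_z = sin(-23.1°) sin(-17.5°) + cos(-23.1°) cos(-17.5°) cos(-60.00°) = 0.1180 + 0.4386 = 0.5566.
Top-of-atmosphere irradiance = S₀ cos θ_z = 1365 × 0.5566 = 759.76 W/m².

760 W/m²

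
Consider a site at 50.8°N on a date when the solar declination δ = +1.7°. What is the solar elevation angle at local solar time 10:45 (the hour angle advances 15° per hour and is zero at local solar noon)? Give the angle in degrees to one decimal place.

Hour angle H = 15° × (10.75 − 12) = -18.75°.
With φ = 50.8°, δ = 1.7°, H = -18.75°: sin φ sin δ = 0.0230, cos φ cos δ cos H = 0.5982, so cos θ_z = 0.6212.
θ_z = arccos(0.6212) = 51.60°, so the elevation is 90° − 51.60° = 38.40°.

38.4°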